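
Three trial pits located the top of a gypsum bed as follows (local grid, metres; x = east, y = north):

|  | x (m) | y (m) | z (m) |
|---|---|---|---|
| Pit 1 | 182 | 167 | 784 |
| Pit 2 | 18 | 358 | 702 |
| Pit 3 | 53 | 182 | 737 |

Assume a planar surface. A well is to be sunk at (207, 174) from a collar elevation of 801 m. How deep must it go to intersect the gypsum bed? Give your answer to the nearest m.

Let the plane be z = a·x + b·y + c.
Pit 2−Pit 1: −164a + 191b = −82;  Pit 3−Pit 1: −129a + 15b = −47.
Solving gives a = 0.34929, b = −0.12940.
Then c = 784 − a·182 − b·167 = 742.04.
At (207, 174): z_contact = 72.3 − 22.5 + 742.04 = 791.8 m.
Depth below ground = 801 − 791.8 = 9 m.

9 m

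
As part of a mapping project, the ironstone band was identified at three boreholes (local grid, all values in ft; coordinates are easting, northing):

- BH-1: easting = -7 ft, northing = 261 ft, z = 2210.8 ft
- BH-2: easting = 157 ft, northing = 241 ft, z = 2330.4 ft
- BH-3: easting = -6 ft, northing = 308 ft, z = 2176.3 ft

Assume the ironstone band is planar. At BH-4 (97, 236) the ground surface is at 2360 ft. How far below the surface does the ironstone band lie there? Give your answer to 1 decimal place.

64.1 ft

Let the plane be z = a·easting + b·northing + c.
BH-2−BH-1: 164a − 20b = 119.6;  BH-3−BH-1: 1a + 47b = −34.5.
Solving gives a = 0.63810, b = −0.74762.
Then c = 2210.8 − a·-7 − b·261 = 2410.40.
At (97, 236): z_contact = 61.90 − 176.44 + 2410.40 = 2295.85 ft.
Depth below ground = 2360 − 2295.85 = 64.1 ft.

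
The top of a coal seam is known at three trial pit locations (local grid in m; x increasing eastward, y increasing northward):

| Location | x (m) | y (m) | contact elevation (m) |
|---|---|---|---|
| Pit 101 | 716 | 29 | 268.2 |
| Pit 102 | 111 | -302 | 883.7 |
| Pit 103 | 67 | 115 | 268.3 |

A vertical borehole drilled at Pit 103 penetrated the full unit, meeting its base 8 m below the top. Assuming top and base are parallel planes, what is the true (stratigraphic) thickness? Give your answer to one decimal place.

4.4 m

Let the plane be z = a·x + b·y + c.
Pit 102−Pit 101: −605a − 331b = 615.5;  Pit 103−Pit 101: −649a + 86b = 0.1.
Solving gives a = −0.19849, b = −1.49672.
|∇z| = √(a²+b²) = 1.50983, so dip δ = arctan(1.50983) = 56.48°.
True thickness = vertical thickness × cos δ = 8 × cos 56.48° = 4.4 m.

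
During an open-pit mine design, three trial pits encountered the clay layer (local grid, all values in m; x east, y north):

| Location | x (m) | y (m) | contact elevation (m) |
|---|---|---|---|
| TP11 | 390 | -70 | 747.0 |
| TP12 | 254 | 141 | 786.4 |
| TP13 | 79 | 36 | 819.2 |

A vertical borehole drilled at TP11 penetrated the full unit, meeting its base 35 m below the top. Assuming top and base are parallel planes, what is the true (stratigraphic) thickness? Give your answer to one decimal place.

Two edge vectors: TP11→TP12 = (-136, 211, 39.4), TP11→TP13 = (-311, 106, 72.2).
Normal n = (TP11→TP12) × (TP11→TP13) = (11057.8, -2434.2, 51205).
So ∂z/∂x = −n_x/n_z = −0.21595 and ∂z/∂y = −n_y/n_z = 0.04754.
|∇z| = √(a²+b²) = 0.22112, so dip δ = arctan(0.22112) = 12.47°.
True thickness = vertical thickness × cos δ = 35 × cos 12.47° = 34.2 m.

34.2 m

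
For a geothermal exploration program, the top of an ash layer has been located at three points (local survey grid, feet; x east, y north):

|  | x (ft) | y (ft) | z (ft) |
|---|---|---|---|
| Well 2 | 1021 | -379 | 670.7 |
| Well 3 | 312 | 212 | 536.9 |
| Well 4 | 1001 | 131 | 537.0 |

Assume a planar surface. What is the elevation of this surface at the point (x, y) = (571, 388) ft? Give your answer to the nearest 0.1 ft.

Two edge vectors: Well 2→Well 3 = (-709, 591, -133.8), Well 2→Well 4 = (-20, 510, -133.7).
Normal n = (Well 2→Well 3) × (Well 2→Well 4) = (-10778.7, -92117.3, -349770).
So ∂z/∂x = −n_x/n_z = −0.030817 and ∂z/∂y = −n_y/n_z = −0.263365.
Intercept c from Well 2: 670.7 + 31.46 − 99.82 = 602.35.
At (571, 388): z = −17.6 − 102.2 + 602.35 = 482.6 ft.

482.6 ft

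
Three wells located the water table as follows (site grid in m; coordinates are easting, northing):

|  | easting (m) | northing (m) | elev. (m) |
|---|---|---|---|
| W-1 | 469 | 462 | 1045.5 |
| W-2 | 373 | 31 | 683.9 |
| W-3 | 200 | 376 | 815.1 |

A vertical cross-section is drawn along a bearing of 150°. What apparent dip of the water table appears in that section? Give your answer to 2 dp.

Let the plane be z = a·easting + b·northing + c.
W-2−W-1: −96a − 431b = −361.6;  W-3−W-1: −269a − 86b = −230.4.
Solving gives a = 0.63339, b = 0.69790.
Unit vector along 150° is (sin 150°, cos 150°) = (0.5000, -0.8660).
Slope in that direction = a·(0.5000) + b·(-0.8660) = −0.28771.
Apparent dip = arctan|0.28771| = 16.05° (true dip is 43.3°, so apparent ≤ true as expected).

16.05°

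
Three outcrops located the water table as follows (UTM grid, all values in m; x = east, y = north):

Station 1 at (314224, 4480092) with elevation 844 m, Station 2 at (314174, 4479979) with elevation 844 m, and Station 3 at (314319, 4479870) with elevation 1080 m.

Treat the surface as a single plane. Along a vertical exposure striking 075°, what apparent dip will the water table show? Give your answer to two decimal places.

Let the plane be z = a·x + b·y + c.
Station 2−Station 1: −50a − 113b = 0;  Station 3−Station 1: 95a − 222b = 236.
Solving gives a = 1.22134, b = −0.54042.
Unit vector along 075° is (sin 75°, cos 75°) = (0.9659, 0.2588).
Slope in that direction = a·(0.9659) + b·(0.2588) = 1.03986.
Apparent dip = arctan|1.03986| = 46.12° (true dip is 53.2°, so apparent ≤ true as expected).

46.12°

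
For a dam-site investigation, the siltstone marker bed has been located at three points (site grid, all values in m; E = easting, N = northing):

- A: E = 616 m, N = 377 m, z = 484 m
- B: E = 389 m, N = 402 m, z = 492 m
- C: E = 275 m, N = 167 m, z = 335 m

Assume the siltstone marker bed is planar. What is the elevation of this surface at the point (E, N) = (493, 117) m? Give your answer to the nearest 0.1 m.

310.4 m

Let the plane be z = a·E + b·N + c.
B−A: −227a + 25b = 8;  C−A: −341a − 210b = −149.
Solving gives a = 0.03639, b = 0.65043.
Then c = 484 − a·616 − b·377 = 216.37.
At (493, 117): z = 17.9 + 76.1 + 216.37 = 310.4 m.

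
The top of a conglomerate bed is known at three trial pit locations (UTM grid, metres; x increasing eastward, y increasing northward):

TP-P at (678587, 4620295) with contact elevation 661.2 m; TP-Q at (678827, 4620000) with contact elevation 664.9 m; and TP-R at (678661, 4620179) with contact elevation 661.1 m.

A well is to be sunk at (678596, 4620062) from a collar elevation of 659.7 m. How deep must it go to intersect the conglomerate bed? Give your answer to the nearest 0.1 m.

9.4 m

Two edge vectors: TP-P→TP-Q = (240, -295, 3.7), TP-P→TP-R = (74, -116, -0.1).
Normal n = (TP-P→TP-Q) × (TP-P→TP-R) = (458.7, 297.8, -6010).
So ∂z/∂x = −n_x/n_z = 0.076322795 and ∂z/∂y = −n_y/n_z = 0.049550749.
Intercept c from TP-P: 661.2 − 51791.66 − 228939.08 = −280069.53.
At (678596, 4620062): z_contact = 51792.34 + 228927.53 − 280069.53 = 650.34 m.
Depth below ground = 659.7 − 650.34 = 9.4 m.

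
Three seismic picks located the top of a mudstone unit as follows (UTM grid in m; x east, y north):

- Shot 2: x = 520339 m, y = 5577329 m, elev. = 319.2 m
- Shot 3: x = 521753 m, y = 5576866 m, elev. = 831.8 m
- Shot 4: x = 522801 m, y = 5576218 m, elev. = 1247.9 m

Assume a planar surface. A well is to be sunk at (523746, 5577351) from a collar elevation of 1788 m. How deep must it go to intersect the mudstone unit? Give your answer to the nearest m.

369 m

Two edge vectors: Shot 2→Shot 3 = (1414, -463, 512.6), Shot 2→Shot 4 = (2462, -1111, 928.7).
Normal n = (Shot 2→Shot 3) × (Shot 2→Shot 4) = (139510.5, -51160.6, -431048).
So ∂z/∂x = −n_x/n_z = 0.32365421 and ∂z/∂y = −n_y/n_z = −0.11868887.
Intercept c from Shot 2: 319.2 − 168409.91 + 661966.88 = 493876.17.
At (523746, 5577351): z_contact = 169512.6 − 661969.5 + 493876.17 = 1419.3 m.
Depth below ground = 1788 − 1419.3 = 369 m.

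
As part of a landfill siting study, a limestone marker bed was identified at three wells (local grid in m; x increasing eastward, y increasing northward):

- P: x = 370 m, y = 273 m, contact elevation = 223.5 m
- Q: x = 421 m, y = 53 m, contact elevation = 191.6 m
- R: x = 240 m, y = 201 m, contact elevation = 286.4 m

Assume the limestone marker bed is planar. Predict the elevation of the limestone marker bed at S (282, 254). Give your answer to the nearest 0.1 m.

Two edge vectors: P→Q = (51, -220, -31.9), P→R = (-130, -72, 62.9).
Normal n = (P→Q) × (P→R) = (-16134.8, 939.1, -32272).
So ∂z/∂x = −n_x/n_z = −0.49996 and ∂z/∂y = −n_y/n_z = 0.02910.
Intercept c from P: 223.5 + 184.99 − 7.94 = 400.54.
At (282, 254): z = −141.0 + 7.4 + 400.54 = 266.9 m.

266.9 m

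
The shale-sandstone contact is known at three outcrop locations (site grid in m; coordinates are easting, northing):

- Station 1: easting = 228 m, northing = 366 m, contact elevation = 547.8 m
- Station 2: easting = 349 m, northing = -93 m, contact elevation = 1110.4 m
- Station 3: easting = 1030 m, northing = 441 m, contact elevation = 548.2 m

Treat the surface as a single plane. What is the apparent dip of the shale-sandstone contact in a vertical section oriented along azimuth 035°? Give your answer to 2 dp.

Two edge vectors: Station 1→Station 2 = (121, -459, 562.6), Station 1→Station 3 = (802, 75, 0.4).
Normal n = (Station 1→Station 2) × (Station 1→Station 3) = (-42378.6, 451156.8, 377193).
So ∂z/∂easting = −n_x/n_z = 0.11235 and ∂z/∂northing = −n_y/n_z = −1.19609.
Unit vector along 035° is (sin 35°, cos 35°) = (0.5736, 0.8192).
Slope in that direction = a·(0.5736) + b·(0.8192) = −0.91534.
Apparent dip = arctan|0.91534| = 42.47° (true dip is 50.2°, so apparent ≤ true as expected).

42.47°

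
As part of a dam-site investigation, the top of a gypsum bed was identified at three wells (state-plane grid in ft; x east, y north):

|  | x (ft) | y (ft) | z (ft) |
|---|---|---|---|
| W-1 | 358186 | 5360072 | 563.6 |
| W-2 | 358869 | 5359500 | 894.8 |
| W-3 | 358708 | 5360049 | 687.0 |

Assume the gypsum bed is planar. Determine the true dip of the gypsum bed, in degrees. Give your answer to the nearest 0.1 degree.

21.0°

Let the plane be z = a·x + b·y + c.
W-2−W-1: 683a − 572b = 331.2;  W-3−W-1: 522a − 23b = 123.4.
Solving gives a = 0.22260, b = −0.31323.
Gradient magnitude |∇z| = √(a² + b²) = √(0.04955 + 0.09811) = 0.38427.
True dip = arctan(0.38427) = 21.0°, dipping toward NW (azimuth ≈ 325°).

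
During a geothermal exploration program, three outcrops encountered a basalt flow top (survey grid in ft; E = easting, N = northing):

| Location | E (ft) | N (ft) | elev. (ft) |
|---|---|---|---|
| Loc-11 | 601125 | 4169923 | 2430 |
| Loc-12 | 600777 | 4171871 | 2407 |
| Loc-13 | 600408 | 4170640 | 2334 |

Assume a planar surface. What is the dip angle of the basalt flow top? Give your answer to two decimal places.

8.50°

Two edge vectors: Loc-11→Loc-12 = (-348, 1948, -23), Loc-11→Loc-13 = (-717, 717, -96).
Normal n = (Loc-11→Loc-12) × (Loc-11→Loc-13) = (-170517, -16917, 1147200).
So ∂z/∂E = −n_x/n_z = 0.14864 and ∂z/∂N = −n_y/n_z = 0.01475.
Gradient magnitude |∇z| = √(a² + b²) = √(0.02209 + 0.00022) = 0.14937.
True dip = arctan(0.14937) = 8.50°, dipping toward W (azimuth ≈ 264°).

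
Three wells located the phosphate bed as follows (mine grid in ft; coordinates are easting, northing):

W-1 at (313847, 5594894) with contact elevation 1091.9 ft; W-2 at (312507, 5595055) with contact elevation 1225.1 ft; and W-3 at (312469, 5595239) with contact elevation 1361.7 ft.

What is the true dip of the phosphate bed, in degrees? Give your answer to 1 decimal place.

Let the plane be z = a·easting + b·northing + c.
W-2−W-1: −1340a + 161b = 133.2;  W-3−W-1: −1378a + 345b = 269.8.
Solving gives a = −0.01046, b = 0.74023.
Gradient magnitude |∇z| = √(a² + b²) = √(0.00011 + 0.54794) = 0.74030.
True dip = arctan(0.74030) = 36.5°, dipping toward S (azimuth ≈ 179°).

36.5°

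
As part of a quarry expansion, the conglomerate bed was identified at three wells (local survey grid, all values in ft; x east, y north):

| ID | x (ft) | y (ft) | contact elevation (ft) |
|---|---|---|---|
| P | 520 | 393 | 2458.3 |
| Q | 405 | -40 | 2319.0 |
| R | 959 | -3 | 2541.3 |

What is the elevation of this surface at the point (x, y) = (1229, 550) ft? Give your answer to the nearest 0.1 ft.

2766.8 ft

Two edge vectors: P→Q = (-115, -433, -139.3), P→R = (439, -396, 83).
Normal n = (P→Q) × (P→R) = (-91101.8, -51607.7, 235627).
So ∂z/∂x = −n_x/n_z = 0.386636 and ∂z/∂y = −n_y/n_z = 0.219023.
Intercept c from P: 2458.3 − 201.05 − 86.08 = 2171.17.
At (1229, 550): z = 475.2 + 120.5 + 2171.17 = 2766.8 ft.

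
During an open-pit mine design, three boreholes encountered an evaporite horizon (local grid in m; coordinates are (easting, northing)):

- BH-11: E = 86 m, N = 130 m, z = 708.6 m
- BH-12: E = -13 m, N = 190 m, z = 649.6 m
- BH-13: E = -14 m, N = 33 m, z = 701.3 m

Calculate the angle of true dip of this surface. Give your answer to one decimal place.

Two edge vectors: BH-11→BH-12 = (-99, 60, -59), BH-11→BH-13 = (-100, -97, -7.3).
Normal n = (BH-11→BH-12) × (BH-11→BH-13) = (-6161, 5177.3, 15603).
So ∂z/∂E = −n_x/n_z = 0.39486 and ∂z/∂N = −n_y/n_z = −0.33181.
Gradient magnitude |∇z| = √(a² + b²) = √(0.15591 + 0.11010) = 0.51577.
True dip = arctan(0.51577) = 27.3°, dipping toward NW (azimuth ≈ 310°).

27.3°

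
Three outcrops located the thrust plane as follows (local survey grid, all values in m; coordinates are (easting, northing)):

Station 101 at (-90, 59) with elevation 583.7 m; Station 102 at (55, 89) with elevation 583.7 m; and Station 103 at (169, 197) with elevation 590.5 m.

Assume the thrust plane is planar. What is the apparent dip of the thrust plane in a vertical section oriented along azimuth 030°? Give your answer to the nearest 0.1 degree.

3.5°

Let the plane be z = a·E + b·N + c.
Station 102−Station 101: 145a + 30b = 0;  Station 103−Station 101: 259a + 138b = 6.8.
Solving gives a = −0.01667, b = 0.08056.
Unit vector along 030° is (sin 30°, cos 30°) = (0.5000, 0.8660).
Slope in that direction = a·(0.5000) + b·(0.8660) = 0.06143.
Apparent dip = arctan|0.06143| = 3.5° (true dip is 4.7°, so apparent ≤ true as expected).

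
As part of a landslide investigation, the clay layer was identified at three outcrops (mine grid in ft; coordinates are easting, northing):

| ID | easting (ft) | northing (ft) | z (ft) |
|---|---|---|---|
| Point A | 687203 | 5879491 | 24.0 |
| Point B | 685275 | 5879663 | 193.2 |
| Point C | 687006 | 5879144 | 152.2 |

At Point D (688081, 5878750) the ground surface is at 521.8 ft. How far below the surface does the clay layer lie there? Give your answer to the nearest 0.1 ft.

Let the plane be z = a·easting + b·northing + c.
Point B−Point A: −1928a + 172b = 169.2;  Point C−Point A: −197a − 347b = 128.2.
Solving gives a = −0.114899417, b = −0.304221369.
Then c = 24 − a·687203 − b·5879491 = 1867650.02.
At (688081, 5878750): z_contact = −79060.11 − 1788441.37 + 1867650.02 = 148.55 ft.
Depth below ground = 521.8 − 148.55 = 373.3 ft.

373.3 ft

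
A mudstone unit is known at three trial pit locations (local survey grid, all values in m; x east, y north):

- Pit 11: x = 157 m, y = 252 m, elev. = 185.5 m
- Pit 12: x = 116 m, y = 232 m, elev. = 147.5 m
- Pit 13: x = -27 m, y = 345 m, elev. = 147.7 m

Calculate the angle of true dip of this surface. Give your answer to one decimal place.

Let the plane be z = a·x + b·y + c.
Pit 12−Pit 11: −41a − 20b = −38;  Pit 13−Pit 11: −184a + 93b = −37.8.
Solving gives a = 0.57253, b = 0.72630.
Gradient magnitude |∇z| = √(a² + b²) = √(0.32780 + 0.52752) = 0.92483.
True dip = arctan(0.92483) = 42.8°, dipping toward SW (azimuth ≈ 218°).

42.8°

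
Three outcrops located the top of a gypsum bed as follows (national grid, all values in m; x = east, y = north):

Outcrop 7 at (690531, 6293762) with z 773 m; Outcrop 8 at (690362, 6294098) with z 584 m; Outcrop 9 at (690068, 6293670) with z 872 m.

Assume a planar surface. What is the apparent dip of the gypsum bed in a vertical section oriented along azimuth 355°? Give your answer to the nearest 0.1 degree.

Two edge vectors: Outcrop 7→Outcrop 8 = (-169, 336, -189), Outcrop 7→Outcrop 9 = (-463, -92, 99).
Normal n = (Outcrop 7→Outcrop 8) × (Outcrop 7→Outcrop 9) = (15876, 104238, 171116).
So ∂z/∂x = −n_x/n_z = −0.09278 and ∂z/∂y = −n_y/n_z = −0.60917.
Unit vector along 355° is (sin 355°, cos 355°) = (-0.0872, 0.9962).
Slope in that direction = a·(-0.0872) + b·(0.9962) = −0.59876.
Apparent dip = arctan|0.59876| = 30.9° (true dip is 31.6°, so apparent ≤ true as expected).

30.9°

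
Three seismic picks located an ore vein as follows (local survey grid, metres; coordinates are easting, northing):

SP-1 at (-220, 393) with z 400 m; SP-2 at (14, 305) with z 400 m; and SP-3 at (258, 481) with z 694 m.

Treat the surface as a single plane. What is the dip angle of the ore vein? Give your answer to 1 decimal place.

Two edge vectors: SP-1→SP-2 = (234, -88, 0), SP-1→SP-3 = (478, 88, 294).
Normal n = (SP-1→SP-2) × (SP-1→SP-3) = (-25872, -68796, 62656).
So ∂z/∂easting = −n_x/n_z = 0.41292 and ∂z/∂northing = −n_y/n_z = 1.09800.
Gradient magnitude |∇z| = √(a² + b²) = √(0.17050 + 1.20559) = 1.17307.
True dip = arctan(1.17307) = 49.6°, dipping toward SSW (azimuth ≈ 201°).

49.6°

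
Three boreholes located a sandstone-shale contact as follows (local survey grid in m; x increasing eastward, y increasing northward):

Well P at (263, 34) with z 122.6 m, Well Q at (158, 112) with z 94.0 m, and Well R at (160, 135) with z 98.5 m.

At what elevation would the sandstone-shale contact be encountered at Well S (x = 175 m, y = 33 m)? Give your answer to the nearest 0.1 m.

87.9 m

Let the plane be z = a·x + b·y + c.
Well Q−Well P: −105a + 78b = −28.6;  Well R−Well P: −103a + 101b = −24.1.
Solving gives a = 0.39238, b = 0.16153.
Then c = 122.6 − a·263 − b·34 = 13.91.
At (175, 33): z = 68.7 + 5.3 + 13.91 = 87.9 m.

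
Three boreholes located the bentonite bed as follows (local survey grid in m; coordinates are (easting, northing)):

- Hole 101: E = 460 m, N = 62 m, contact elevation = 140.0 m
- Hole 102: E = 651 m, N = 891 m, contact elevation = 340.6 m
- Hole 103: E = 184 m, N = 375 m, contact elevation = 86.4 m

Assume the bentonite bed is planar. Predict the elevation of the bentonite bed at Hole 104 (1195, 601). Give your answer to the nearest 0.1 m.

Two edge vectors: Hole 101→Hole 102 = (191, 829, 200.6), Hole 101→Hole 103 = (-276, 313, -53.6).
Normal n = (Hole 101→Hole 102) × (Hole 101→Hole 103) = (-107222.2, -45128, 288587).
So ∂z/∂E = −n_x/n_z = 0.371542 and ∂z/∂N = −n_y/n_z = 0.156376.
Intercept c from Hole 101: 140 − 170.91 − 9.70 = −40.60.
At (1195, 601): z = 444.0 + 94.0 − 40.60 = 497.4 m.

497.4 m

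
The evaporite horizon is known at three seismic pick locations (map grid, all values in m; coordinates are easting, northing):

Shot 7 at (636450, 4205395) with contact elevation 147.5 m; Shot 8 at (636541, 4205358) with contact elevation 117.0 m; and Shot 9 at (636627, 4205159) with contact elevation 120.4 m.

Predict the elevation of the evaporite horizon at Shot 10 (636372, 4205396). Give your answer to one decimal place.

Two edge vectors: Shot 7→Shot 8 = (91, -37, -30.5), Shot 7→Shot 9 = (177, -236, -27.1).
Normal n = (Shot 7→Shot 8) × (Shot 7→Shot 9) = (-6195.3, -2932.4, -14927).
So ∂z/∂easting = −n_x/n_z = −0.415039861 and ∂z/∂northing = −n_y/n_z = −0.196449387.
Intercept c from Shot 7: 147.5 + 264152.12 + 826147.27 = 1090446.89.
At (636372, 4205396): z = −264119.7 − 826147.5 + 1090446.89 = 179.7 m.

179.7 m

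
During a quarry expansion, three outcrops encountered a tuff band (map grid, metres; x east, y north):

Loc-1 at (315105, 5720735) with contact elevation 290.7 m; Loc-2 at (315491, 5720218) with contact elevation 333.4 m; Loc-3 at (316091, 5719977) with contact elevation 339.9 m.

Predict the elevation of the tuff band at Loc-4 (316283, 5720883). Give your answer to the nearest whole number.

237 m

Two edge vectors: Loc-1→Loc-2 = (386, -517, 42.7), Loc-1→Loc-3 = (986, -758, 49.2).
Normal n = (Loc-1→Loc-2) × (Loc-1→Loc-3) = (6930.2, 23111, 217174).
So ∂z/∂x = −n_x/n_z = −0.03191082 and ∂z/∂y = −n_y/n_z = −0.10641697.
Intercept c from Loc-1: 290.7 + 10055.26 + 608783.31 = 619129.27.
At (316283, 5720883): z = −10092.8 − 608799.1 + 619129.27 = 237.4 m.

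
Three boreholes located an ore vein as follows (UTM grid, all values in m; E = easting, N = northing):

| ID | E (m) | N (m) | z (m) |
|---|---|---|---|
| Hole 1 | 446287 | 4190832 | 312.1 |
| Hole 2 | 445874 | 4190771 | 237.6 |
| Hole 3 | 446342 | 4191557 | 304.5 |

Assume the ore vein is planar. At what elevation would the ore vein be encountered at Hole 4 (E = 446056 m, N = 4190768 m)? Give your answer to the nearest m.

Let the plane be z = a·E + b·N + c.
Hole 2−Hole 1: −413a − 61b = −74.5;  Hole 3−Hole 1: 55a + 725b = −7.6.
Solving gives a = 0.18399737, b = −0.02444118.
Then c = 312.1 − a·446287 − b·4190832 = 20625.34.
At (446056, 4190768): z = 82073.1 − 102427.3 + 20625.34 = 271.2 m.

271 m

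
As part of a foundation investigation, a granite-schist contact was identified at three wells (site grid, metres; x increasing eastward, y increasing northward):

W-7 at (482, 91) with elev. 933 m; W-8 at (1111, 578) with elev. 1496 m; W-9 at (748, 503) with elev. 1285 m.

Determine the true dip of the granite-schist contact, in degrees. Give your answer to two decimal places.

35.89°

Let the plane be z = a·x + b·y + c.
W-8−W-7: 629a + 487b = 563;  W-9−W-7: 266a + 412b = 352.
Solving gives a = 0.46705, b = 0.55283.
Gradient magnitude |∇z| = √(a² + b²) = √(0.21813 + 0.30562) = 0.72371.
True dip = arctan(0.72371) = 35.89°, dipping toward SW (azimuth ≈ 220°).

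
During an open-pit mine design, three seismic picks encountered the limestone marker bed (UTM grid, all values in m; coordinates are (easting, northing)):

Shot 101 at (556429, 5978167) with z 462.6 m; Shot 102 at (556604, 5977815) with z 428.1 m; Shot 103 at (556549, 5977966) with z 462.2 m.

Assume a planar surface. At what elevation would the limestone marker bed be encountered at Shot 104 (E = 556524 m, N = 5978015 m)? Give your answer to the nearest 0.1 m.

466.4 m

Two edge vectors: Shot 101→Shot 102 = (175, -352, -34.5), Shot 101→Shot 103 = (120, -201, -0.4).
Normal n = (Shot 101→Shot 102) × (Shot 101→Shot 103) = (-6793.7, -4070, 7065).
So ∂z/∂E = −n_x/n_z = 0.961599434 and ∂z/∂N = −n_y/n_z = 0.576079264.
Intercept c from Shot 101: 462.6 − 535061.81 − 3443898.05 = −3978497.26.
At (556524, 5978015): z = 535153.2 + 3443810.5 − 3978497.26 = 466.4 m.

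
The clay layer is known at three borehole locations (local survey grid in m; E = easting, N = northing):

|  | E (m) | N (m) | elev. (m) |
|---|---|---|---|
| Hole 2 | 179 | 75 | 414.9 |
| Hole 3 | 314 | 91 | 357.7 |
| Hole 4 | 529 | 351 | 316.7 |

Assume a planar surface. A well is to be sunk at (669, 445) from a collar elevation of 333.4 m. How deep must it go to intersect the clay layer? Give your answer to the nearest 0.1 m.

59.5 m

Two edge vectors: Hole 2→Hole 3 = (135, 16, -57.2), Hole 2→Hole 4 = (350, 276, -98.2).
Normal n = (Hole 2→Hole 3) × (Hole 2→Hole 4) = (14216, -6763, 31660).
So ∂z/∂E = −n_x/n_z = −0.44902 and ∂z/∂N = −n_y/n_z = 0.21361.
Intercept c from Hole 2: 414.9 + 80.37 − 16.02 = 479.25.
At (669, 445): z_contact = −300.39 + 95.06 + 479.25 = 273.92 m.
Depth below ground = 333.4 − 273.92 = 59.5 m.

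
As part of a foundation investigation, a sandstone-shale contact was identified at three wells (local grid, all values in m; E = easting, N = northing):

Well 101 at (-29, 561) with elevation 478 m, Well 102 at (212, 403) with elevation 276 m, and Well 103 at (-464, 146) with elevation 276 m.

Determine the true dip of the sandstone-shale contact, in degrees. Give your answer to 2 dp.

Let the plane be z = a·E + b·N + c.
Well 102−Well 101: 241a − 158b = −202;  Well 103−Well 101: −435a − 415b = −202.
Solving gives a = −0.30765, b = 0.80922.
Gradient magnitude |∇z| = √(a² + b²) = √(0.09465 + 0.65484) = 0.86573.
True dip = arctan(0.86573) = 40.88°, dipping toward SSE (azimuth ≈ 159°).

40.88°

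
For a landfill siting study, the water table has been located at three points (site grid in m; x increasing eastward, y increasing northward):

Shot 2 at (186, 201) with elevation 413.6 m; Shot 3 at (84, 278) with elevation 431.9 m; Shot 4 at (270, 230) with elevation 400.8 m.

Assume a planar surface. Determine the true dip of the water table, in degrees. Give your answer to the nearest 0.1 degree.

9.2°

Two edge vectors: Shot 2→Shot 3 = (-102, 77, 18.3), Shot 2→Shot 4 = (84, 29, -12.8).
Normal n = (Shot 2→Shot 3) × (Shot 2→Shot 4) = (-1516.3, 231.6, -9426).
So ∂z/∂x = −n_x/n_z = −0.16086 and ∂z/∂y = −n_y/n_z = 0.02457.
Gradient magnitude |∇z| = √(a² + b²) = √(0.02588 + 0.00060) = 0.16273.
True dip = arctan(0.16273) = 9.2°, dipping toward E (azimuth ≈ 099°).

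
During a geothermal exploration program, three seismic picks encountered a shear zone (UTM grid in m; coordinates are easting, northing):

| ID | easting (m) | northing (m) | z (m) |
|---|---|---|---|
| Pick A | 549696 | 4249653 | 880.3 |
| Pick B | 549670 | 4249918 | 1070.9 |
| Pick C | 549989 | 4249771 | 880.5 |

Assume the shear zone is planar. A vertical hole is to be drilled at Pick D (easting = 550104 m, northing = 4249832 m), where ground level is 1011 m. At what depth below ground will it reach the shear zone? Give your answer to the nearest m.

Let the plane be z = a·easting + b·northing + c.
Pick B−Pick A: −26a + 265b = 190.6;  Pick C−Pick A: 293a + 118b = 0.2.
Solving gives a = −0.27799487, b = 0.69197031.
Then c = 880.3 − a·549696 − b·4249653 = −2786940.75.
At (550104, 4249832): z_contact = −152926.1 + 2940757.6 − 2786940.75 = 890.7 m.
Depth below ground = 1011 − 890.7 = 120 m.

120 m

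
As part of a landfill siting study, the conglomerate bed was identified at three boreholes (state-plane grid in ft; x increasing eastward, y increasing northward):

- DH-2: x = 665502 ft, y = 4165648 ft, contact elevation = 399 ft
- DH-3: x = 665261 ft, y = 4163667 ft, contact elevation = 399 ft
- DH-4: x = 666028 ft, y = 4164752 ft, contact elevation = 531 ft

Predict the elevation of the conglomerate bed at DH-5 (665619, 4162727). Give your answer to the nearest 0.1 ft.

497.2 ft

Two edge vectors: DH-2→DH-3 = (-241, -1981, 0), DH-2→DH-4 = (526, -896, 132).
Normal n = (DH-2→DH-3) × (DH-2→DH-4) = (-261492, 31812, 1257942).
So ∂z/∂x = −n_x/n_z = 0.207872859 and ∂z/∂y = −n_y/n_z = −0.025288924.
Intercept c from DH-2: 399 − 138339.80 + 105344.76 = −32596.05.
At (665619, 4162727): z = 138364.1 − 105270.9 − 32596.05 = 497.2 ft.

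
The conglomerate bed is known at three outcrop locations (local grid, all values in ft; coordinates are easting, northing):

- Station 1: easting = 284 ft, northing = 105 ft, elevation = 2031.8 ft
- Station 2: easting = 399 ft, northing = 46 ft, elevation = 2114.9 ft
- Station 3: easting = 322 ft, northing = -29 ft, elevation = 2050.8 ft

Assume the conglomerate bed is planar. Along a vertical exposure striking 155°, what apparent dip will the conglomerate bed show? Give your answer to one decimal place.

Let the plane be z = a·easting + b·northing + c.
Station 2−Station 1: 115a − 59b = 83.1;  Station 3−Station 1: 38a − 134b = 19.
Solving gives a = 0.76051, b = 0.07388.
Unit vector along 155° is (sin 155°, cos 155°) = (0.4226, -0.9063).
Slope in that direction = a·(0.4226) + b·(-0.9063) = 0.25445.
Apparent dip = arctan|0.25445| = 14.3° (true dip is 37.4°, so apparent ≤ true as expected).

14.3°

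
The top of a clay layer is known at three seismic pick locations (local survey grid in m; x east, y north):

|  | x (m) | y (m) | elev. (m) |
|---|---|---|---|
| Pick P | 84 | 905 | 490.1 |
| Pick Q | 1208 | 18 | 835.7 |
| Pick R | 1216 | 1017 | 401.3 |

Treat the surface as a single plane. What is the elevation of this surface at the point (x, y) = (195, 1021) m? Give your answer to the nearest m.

436 m

Let the plane be z = a·x + b·y + c.
Pick Q−Pick P: 1124a − 887b = 345.6;  Pick R−Pick P: 1132a + 112b = −88.8.
Solving gives a = −0.03545, b = −0.43455.
Then c = 490.1 − a·84 − b·905 = 886.35.
At (195, 1021): z = −6.9 − 443.7 + 886.35 = 435.8 m.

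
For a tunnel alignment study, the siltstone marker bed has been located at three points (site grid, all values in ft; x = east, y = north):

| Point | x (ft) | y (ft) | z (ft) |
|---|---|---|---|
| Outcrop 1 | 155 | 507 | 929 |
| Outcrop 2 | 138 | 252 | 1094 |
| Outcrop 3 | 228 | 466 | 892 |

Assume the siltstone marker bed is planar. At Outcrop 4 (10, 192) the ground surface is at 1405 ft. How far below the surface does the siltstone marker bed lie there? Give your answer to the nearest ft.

168 ft

Two edge vectors: Outcrop 1→Outcrop 2 = (-17, -255, 165), Outcrop 1→Outcrop 3 = (73, -41, -37).
Normal n = (Outcrop 1→Outcrop 2) × (Outcrop 1→Outcrop 3) = (16200, 11416, 19312).
So ∂z/∂x = −n_x/n_z = −0.83886 and ∂z/∂y = −n_y/n_z = −0.59114.
Intercept c from Outcrop 1: 929 + 130.02 + 299.71 = 1358.73.
At (10, 192): z_contact = −8.4 − 113.5 + 1358.73 = 1236.8 ft.
Depth below ground = 1405 − 1236.8 = 168 ft.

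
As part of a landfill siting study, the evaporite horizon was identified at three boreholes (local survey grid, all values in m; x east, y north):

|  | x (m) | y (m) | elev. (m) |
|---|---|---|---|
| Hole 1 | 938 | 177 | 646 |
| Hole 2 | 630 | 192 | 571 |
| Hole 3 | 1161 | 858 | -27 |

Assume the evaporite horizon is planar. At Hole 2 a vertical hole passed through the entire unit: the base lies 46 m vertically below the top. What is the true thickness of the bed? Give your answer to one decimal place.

Two edge vectors: Hole 1→Hole 2 = (-308, 15, -75), Hole 1→Hole 3 = (223, 681, -673).
Normal n = (Hole 1→Hole 2) × (Hole 1→Hole 3) = (40980, -224009, -213093).
So ∂z/∂x = −n_x/n_z = 0.19231 and ∂z/∂y = −n_y/n_z = −1.05123.
|∇z| = √(a²+b²) = 1.06867, so dip δ = arctan(1.06867) = 46.90°.
True thickness = vertical thickness × cos δ = 46 × cos 46.90° = 31.4 m.

31.4 m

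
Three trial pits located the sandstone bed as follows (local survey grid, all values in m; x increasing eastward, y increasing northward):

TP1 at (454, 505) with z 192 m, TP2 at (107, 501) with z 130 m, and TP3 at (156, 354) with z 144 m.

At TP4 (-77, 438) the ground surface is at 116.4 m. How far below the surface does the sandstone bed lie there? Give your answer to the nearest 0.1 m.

17.1 m

Two edge vectors: TP1→TP2 = (-347, -4, -62), TP1→TP3 = (-298, -151, -48).
Normal n = (TP1→TP2) × (TP1→TP3) = (-9170, 1820, 51205).
So ∂z/∂x = −n_x/n_z = 0.17908 and ∂z/∂y = −n_y/n_z = −0.03554.
Intercept c from TP1: 192 − 81.30 + 17.95 = 128.65.
At (-77, 438): z_contact = −13.79 − 15.57 + 128.65 = 99.29 m.
Depth below ground = 116.4 − 99.29 = 17.1 m.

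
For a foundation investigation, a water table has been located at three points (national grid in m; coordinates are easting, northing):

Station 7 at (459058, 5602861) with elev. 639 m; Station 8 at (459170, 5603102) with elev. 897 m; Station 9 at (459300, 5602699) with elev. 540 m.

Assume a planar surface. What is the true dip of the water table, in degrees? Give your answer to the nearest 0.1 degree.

44.7°

Two edge vectors: Station 7→Station 8 = (112, 241, 258), Station 7→Station 9 = (242, -162, -99).
Normal n = (Station 7→Station 8) × (Station 7→Station 9) = (17937, 73524, -76466).
So ∂z/∂easting = −n_x/n_z = 0.23457 and ∂z/∂northing = −n_y/n_z = 0.96153.
Gradient magnitude |∇z| = √(a² + b²) = √(0.05503 + 0.92453) = 0.98973.
True dip = arctan(0.98973) = 44.7°, dipping toward SSW (azimuth ≈ 194°).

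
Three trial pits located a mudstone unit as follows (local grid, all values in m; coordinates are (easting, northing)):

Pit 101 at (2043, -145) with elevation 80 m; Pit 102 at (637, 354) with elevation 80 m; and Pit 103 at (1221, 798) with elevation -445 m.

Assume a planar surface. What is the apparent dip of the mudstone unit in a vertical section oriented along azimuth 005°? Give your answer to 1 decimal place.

Let the plane be z = a·E + b·N + c.
Pit 102−Pit 101: −1406a + 499b = 0;  Pit 103−Pit 101: −822a + 943b = −525.
Solving gives a = −0.28610, b = −0.80612.
Unit vector along 005° is (sin 5°, cos 5°) = (0.0872, 0.9962).
Slope in that direction = a·(0.0872) + b·(0.9962) = −0.82799.
Apparent dip = arctan|0.82799| = 39.6° (true dip is 40.5°, so apparent ≤ true as expected).

39.6°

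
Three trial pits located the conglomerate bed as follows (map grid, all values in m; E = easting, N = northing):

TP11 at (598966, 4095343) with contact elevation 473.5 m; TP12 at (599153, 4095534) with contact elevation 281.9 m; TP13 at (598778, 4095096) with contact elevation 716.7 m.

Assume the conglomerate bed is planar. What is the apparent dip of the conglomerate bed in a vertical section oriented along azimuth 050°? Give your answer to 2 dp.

Let the plane be z = a·E + b·N + c.
TP12−TP11: 187a + 191b = −191.6;  TP13−TP11: −188a − 247b = 243.2.
Solving gives a = −0.08501, b = −0.91991.
Unit vector along 050° is (sin 50°, cos 50°) = (0.7660, 0.6428).
Slope in that direction = a·(0.7660) + b·(0.6428) = −0.65643.
Apparent dip = arctan|0.65643| = 33.28° (true dip is 42.7°, so apparent ≤ true as expected).

33.28°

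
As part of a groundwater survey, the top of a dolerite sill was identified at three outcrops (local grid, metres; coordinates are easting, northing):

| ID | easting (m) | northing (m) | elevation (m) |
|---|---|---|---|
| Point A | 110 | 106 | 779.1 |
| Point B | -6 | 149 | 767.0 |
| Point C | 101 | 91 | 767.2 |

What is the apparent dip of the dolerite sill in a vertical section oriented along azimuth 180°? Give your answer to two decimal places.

30.87°

Two edge vectors: Point A→Point B = (-116, 43, -12.1), Point A→Point C = (-9, -15, -11.9).
Normal n = (Point A→Point B) × (Point A→Point C) = (-693.2, -1271.5, 2127).
So ∂z/∂easting = −n_x/n_z = 0.32591 and ∂z/∂northing = −n_y/n_z = 0.59779.
Unit vector along 180° is (sin 180°, cos 180°) = (0.0000, -1.0000).
Slope in that direction = a·(0.0000) + b·(-1.0000) = −0.59779.
Apparent dip = arctan|0.59779| = 30.87° (true dip is 34.2°, so apparent ≤ true as expected).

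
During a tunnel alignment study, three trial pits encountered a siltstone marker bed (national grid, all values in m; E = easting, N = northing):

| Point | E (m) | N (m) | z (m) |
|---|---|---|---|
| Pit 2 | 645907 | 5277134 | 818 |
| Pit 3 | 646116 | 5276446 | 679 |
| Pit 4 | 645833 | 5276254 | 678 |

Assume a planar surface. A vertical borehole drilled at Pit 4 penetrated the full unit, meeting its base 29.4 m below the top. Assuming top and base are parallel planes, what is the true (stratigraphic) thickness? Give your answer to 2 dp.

28.82 m

Two edge vectors: Pit 2→Pit 3 = (209, -688, -139), Pit 2→Pit 4 = (-74, -880, -140).
Normal n = (Pit 2→Pit 3) × (Pit 2→Pit 4) = (-26000, 39546, -234832).
So ∂z/∂E = −n_x/n_z = −0.11072 and ∂z/∂N = −n_y/n_z = 0.16840.
|∇z| = √(a²+b²) = 0.20154, so dip δ = arctan(0.20154) = 11.39°.
True thickness = vertical thickness × cos δ = 29.4 × cos 11.39° = 28.82 m.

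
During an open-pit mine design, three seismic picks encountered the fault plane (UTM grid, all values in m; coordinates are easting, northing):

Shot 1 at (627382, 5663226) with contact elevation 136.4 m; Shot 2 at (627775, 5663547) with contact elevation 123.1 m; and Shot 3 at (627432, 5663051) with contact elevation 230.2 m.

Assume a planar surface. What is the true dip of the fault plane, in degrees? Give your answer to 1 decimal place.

28.8°

Two edge vectors: Shot 1→Shot 2 = (393, 321, -13.3), Shot 1→Shot 3 = (50, -175, 93.8).
Normal n = (Shot 1→Shot 2) × (Shot 1→Shot 3) = (27782.3, -37528.4, -84825).
So ∂z/∂easting = −n_x/n_z = 0.32752 and ∂z/∂northing = −n_y/n_z = −0.44242.
Gradient magnitude |∇z| = √(a² + b²) = √(0.10727 + 0.19574) = 0.55046.
True dip = arctan(0.55046) = 28.8°, dipping toward NW (azimuth ≈ 323°).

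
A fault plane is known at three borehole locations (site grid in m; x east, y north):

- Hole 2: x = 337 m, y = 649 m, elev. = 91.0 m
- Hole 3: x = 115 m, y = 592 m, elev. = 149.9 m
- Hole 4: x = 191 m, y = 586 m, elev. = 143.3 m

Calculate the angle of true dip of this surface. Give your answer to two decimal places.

Let the plane be z = a·x + b·y + c.
Hole 3−Hole 2: −222a − 57b = 58.9;  Hole 4−Hole 2: −146a − 63b = 52.3.
Solving gives a = −0.12881, b = −0.53164.
Gradient magnitude |∇z| = √(a² + b²) = √(0.01659 + 0.28264) = 0.54702.
True dip = arctan(0.54702) = 28.68°, dipping toward NNE (azimuth ≈ 014°).

28.68°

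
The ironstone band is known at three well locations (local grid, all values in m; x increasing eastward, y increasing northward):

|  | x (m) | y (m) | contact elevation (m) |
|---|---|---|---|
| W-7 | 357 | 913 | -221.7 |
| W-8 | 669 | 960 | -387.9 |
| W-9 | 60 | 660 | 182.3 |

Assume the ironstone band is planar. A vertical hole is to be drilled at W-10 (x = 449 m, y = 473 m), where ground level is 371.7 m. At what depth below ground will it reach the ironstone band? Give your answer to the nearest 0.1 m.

Let the plane be z = a·x + b·y + c.
W-8−W-7: 312a + 47b = −166.2;  W-9−W-7: −297a − 253b = 404.
Solving gives a = −0.35490, b = −1.18021.
Then c = -221.7 − a·357 − b·913 = 982.53.
At (449, 473): z_contact = −159.35 − 558.24 + 982.53 = 264.94 m.
Depth below ground = 371.7 − 264.94 = 106.8 m.

106.8 m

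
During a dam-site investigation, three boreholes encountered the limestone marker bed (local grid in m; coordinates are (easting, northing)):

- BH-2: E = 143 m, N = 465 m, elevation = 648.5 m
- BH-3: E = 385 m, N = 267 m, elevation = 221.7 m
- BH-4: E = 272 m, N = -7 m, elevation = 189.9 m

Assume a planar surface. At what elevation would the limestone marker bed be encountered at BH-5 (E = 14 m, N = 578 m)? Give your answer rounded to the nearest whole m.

Let the plane be z = a·E + b·N + c.
BH-3−BH-2: 242a − 198b = −426.8;  BH-4−BH-2: 129a − 472b = −458.6.
Solving gives a = −1.24768, b = 0.63061.
Then c = 648.5 − a·143 − b·465 = 533.68.
At (14, 578): z = −17.5 + 364.5 + 533.68 = 880.7 m.

881 m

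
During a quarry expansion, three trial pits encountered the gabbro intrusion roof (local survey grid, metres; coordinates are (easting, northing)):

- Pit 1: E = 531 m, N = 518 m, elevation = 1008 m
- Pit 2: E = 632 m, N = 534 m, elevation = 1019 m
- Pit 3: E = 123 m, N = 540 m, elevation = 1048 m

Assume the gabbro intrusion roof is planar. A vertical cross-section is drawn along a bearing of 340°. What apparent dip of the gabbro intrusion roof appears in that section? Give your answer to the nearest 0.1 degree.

Let the plane be z = a·E + b·N + c.
Pit 2−Pit 1: 101a + 16b = 11;  Pit 3−Pit 1: −408a + 22b = 40.
Solving gives a = −0.04549, b = 0.97463.
Unit vector along 340° is (sin 340°, cos 340°) = (-0.3420, 0.9397).
Slope in that direction = a·(-0.3420) + b·(0.9397) = 0.93141.
Apparent dip = arctan|0.93141| = 43.0° (true dip is 44.3°, so apparent ≤ true as expected).

43.0°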